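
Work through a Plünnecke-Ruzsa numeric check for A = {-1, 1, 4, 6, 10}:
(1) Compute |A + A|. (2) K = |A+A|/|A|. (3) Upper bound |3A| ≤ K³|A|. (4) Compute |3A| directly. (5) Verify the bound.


|A| = 5.
Step 1: Compute A + A by enumerating all 25 pairs.
A + A = {-2, 0, 2, 3, 5, 7, 8, 9, 10, 11, 12, 14, 16, 20}, so |A + A| = 14.
Step 2: Doubling constant K = |A + A|/|A| = 14/5 = 14/5 ≈ 2.8000.
Step 3: Plünnecke-Ruzsa gives |3A| ≤ K³·|A| = (2.8000)³ · 5 ≈ 109.7600.
Step 4: Compute 3A = A + A + A directly by enumerating all triples (a,b,c) ∈ A³; |3A| = 26.
Step 5: Check 26 ≤ 109.7600? Yes ✓.

K = 14/5, Plünnecke-Ruzsa bound K³|A| ≈ 109.7600, |3A| = 26, inequality holds.


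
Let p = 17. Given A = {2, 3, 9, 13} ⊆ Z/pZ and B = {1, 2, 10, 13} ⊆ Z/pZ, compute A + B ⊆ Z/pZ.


Work in Z/17Z: reduce every sum a + b modulo 17.
Enumerate all 16 pairs:
a = 2: 2+1=3, 2+2=4, 2+10=12, 2+13=15
a = 3: 3+1=4, 3+2=5, 3+10=13, 3+13=16
a = 9: 9+1=10, 9+2=11, 9+10=2, 9+13=5
a = 13: 13+1=14, 13+2=15, 13+10=6, 13+13=9
Distinct residues collected: {2, 3, 4, 5, 6, 9, 10, 11, 12, 13, 14, 15, 16}
|A + B| = 13 (out of 17 total residues).

A + B = {2, 3, 4, 5, 6, 9, 10, 11, 12, 13, 14, 15, 16}


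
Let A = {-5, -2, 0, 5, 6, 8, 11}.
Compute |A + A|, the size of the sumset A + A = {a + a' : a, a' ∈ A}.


A + A = {a + a' : a, a' ∈ A}; |A| = 7.
General bounds: 2|A| - 1 ≤ |A + A| ≤ |A|(|A|+1)/2, i.e. 13 ≤ |A + A| ≤ 28.
Lower bound 2|A|-1 is attained iff A is an arithmetic progression.
Enumerate sums a + a' for a ≤ a' (symmetric, so this suffices):
a = -5: -5+-5=-10, -5+-2=-7, -5+0=-5, -5+5=0, -5+6=1, -5+8=3, -5+11=6
a = -2: -2+-2=-4, -2+0=-2, -2+5=3, -2+6=4, -2+8=6, -2+11=9
a = 0: 0+0=0, 0+5=5, 0+6=6, 0+8=8, 0+11=11
a = 5: 5+5=10, 5+6=11, 5+8=13, 5+11=16
a = 6: 6+6=12, 6+8=14, 6+11=17
a = 8: 8+8=16, 8+11=19
a = 11: 11+11=22
Distinct sums: {-10, -7, -5, -4, -2, 0, 1, 3, 4, 5, 6, 8, 9, 10, 11, 12, 13, 14, 16, 17, 19, 22}
|A + A| = 22

|A + A| = 22


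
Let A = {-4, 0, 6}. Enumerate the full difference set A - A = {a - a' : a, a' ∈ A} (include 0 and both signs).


A - A = {a - a' : a, a' ∈ A}.
Compute a - a' for each ordered pair (a, a'):
a = -4: -4--4=0, -4-0=-4, -4-6=-10
a = 0: 0--4=4, 0-0=0, 0-6=-6
a = 6: 6--4=10, 6-0=6, 6-6=0
Collecting distinct values (and noting 0 appears from a-a):
A - A = {-10, -6, -4, 0, 4, 6, 10}
|A - A| = 7

A - A = {-10, -6, -4, 0, 4, 6, 10}


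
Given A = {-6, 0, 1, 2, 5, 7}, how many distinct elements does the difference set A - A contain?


A - A = {a - a' : a, a' ∈ A}; |A| = 6.
Bounds: 2|A|-1 ≤ |A - A| ≤ |A|² - |A| + 1, i.e. 11 ≤ |A - A| ≤ 31.
Note: 0 ∈ A - A always (from a - a). The set is symmetric: if d ∈ A - A then -d ∈ A - A.
Enumerate nonzero differences d = a - a' with a > a' (then include -d):
Positive differences: {1, 2, 3, 4, 5, 6, 7, 8, 11, 13}
Full difference set: {0} ∪ (positive diffs) ∪ (negative diffs).
|A - A| = 1 + 2·10 = 21 (matches direct enumeration: 21).

|A - A| = 21


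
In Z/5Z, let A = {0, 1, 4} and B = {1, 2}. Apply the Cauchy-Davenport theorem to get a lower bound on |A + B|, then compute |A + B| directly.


Cauchy-Davenport: |A + B| ≥ min(p, |A| + |B| - 1) for A, B nonempty in Z/pZ.
|A| = 3, |B| = 2, p = 5.
CD lower bound = min(5, 3 + 2 - 1) = min(5, 4) = 4.
Compute A + B mod 5 directly:
a = 0: 0+1=1, 0+2=2
a = 1: 1+1=2, 1+2=3
a = 4: 4+1=0, 4+2=1
A + B = {0, 1, 2, 3}, so |A + B| = 4.
Verify: 4 ≥ 4? Yes ✓.

CD lower bound = 4, actual |A + B| = 4.


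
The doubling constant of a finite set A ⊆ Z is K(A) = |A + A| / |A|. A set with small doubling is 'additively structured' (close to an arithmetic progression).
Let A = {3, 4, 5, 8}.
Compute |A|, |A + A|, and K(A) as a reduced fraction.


|A| = 4.
Compute A + A by enumerating all 16 pairs.
A + A = {6, 7, 8, 9, 10, 11, 12, 13, 16}, so |A + A| = 9.
K = |A + A| / |A| = 9/4 (already in lowest terms) ≈ 2.2500.
Reference: AP of size 4 gives K = 7/4 ≈ 1.7500; a fully generic set of size 4 gives K ≈ 2.5000.

|A| = 4, |A + A| = 9, K = 9/4.


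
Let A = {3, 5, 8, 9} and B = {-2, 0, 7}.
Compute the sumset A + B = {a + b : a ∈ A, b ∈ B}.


A + B = {a + b : a ∈ A, b ∈ B}.
Enumerate all |A|·|B| = 4·3 = 12 pairs (a, b) and collect distinct sums.
a = 3: 3+-2=1, 3+0=3, 3+7=10
a = 5: 5+-2=3, 5+0=5, 5+7=12
a = 8: 8+-2=6, 8+0=8, 8+7=15
a = 9: 9+-2=7, 9+0=9, 9+7=16
Collecting distinct sums: A + B = {1, 3, 5, 6, 7, 8, 9, 10, 12, 15, 16}
|A + B| = 11

A + B = {1, 3, 5, 6, 7, 8, 9, 10, 12, 15, 16}


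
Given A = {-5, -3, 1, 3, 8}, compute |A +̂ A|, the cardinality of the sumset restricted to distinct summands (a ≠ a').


Restricted sumset: A +̂ A = {a + a' : a ∈ A, a' ∈ A, a ≠ a'}.
Equivalently, take A + A and drop any sum 2a that is achievable ONLY as a + a for a ∈ A (i.e. sums representable only with equal summands).
Enumerate pairs (a, a') with a < a' (symmetric, so each unordered pair gives one sum; this covers all a ≠ a'):
  -5 + -3 = -8
  -5 + 1 = -4
  -5 + 3 = -2
  -5 + 8 = 3
  -3 + 1 = -2
  -3 + 3 = 0
  -3 + 8 = 5
  1 + 3 = 4
  1 + 8 = 9
  3 + 8 = 11
Collected distinct sums: {-8, -4, -2, 0, 3, 4, 5, 9, 11}
|A +̂ A| = 9
(Reference bound: |A +̂ A| ≥ 2|A| - 3 for |A| ≥ 2, with |A| = 5 giving ≥ 7.)

|A +̂ A| = 9


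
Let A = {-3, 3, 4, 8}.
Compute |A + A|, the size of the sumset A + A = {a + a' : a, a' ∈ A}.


A + A = {a + a' : a, a' ∈ A}; |A| = 4.
General bounds: 2|A| - 1 ≤ |A + A| ≤ |A|(|A|+1)/2, i.e. 7 ≤ |A + A| ≤ 10.
Lower bound 2|A|-1 is attained iff A is an arithmetic progression.
Enumerate sums a + a' for a ≤ a' (symmetric, so this suffices):
a = -3: -3+-3=-6, -3+3=0, -3+4=1, -3+8=5
a = 3: 3+3=6, 3+4=7, 3+8=11
a = 4: 4+4=8, 4+8=12
a = 8: 8+8=16
Distinct sums: {-6, 0, 1, 5, 6, 7, 8, 11, 12, 16}
|A + A| = 10

|A + A| = 10


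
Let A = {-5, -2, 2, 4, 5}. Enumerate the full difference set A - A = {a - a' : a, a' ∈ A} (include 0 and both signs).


A - A = {a - a' : a, a' ∈ A}.
Compute a - a' for each ordered pair (a, a'):
a = -5: -5--5=0, -5--2=-3, -5-2=-7, -5-4=-9, -5-5=-10
a = -2: -2--5=3, -2--2=0, -2-2=-4, -2-4=-6, -2-5=-7
a = 2: 2--5=7, 2--2=4, 2-2=0, 2-4=-2, 2-5=-3
a = 4: 4--5=9, 4--2=6, 4-2=2, 4-4=0, 4-5=-1
a = 5: 5--5=10, 5--2=7, 5-2=3, 5-4=1, 5-5=0
Collecting distinct values (and noting 0 appears from a-a):
A - A = {-10, -9, -7, -6, -4, -3, -2, -1, 0, 1, 2, 3, 4, 6, 7, 9, 10}
|A - A| = 17

A - A = {-10, -9, -7, -6, -4, -3, -2, -1, 0, 1, 2, 3, 4, 6, 7, 9, 10}


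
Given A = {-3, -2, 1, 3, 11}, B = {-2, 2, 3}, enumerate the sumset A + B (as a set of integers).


A + B = {a + b : a ∈ A, b ∈ B}.
Enumerate all |A|·|B| = 5·3 = 15 pairs (a, b) and collect distinct sums.
a = -3: -3+-2=-5, -3+2=-1, -3+3=0
a = -2: -2+-2=-4, -2+2=0, -2+3=1
a = 1: 1+-2=-1, 1+2=3, 1+3=4
a = 3: 3+-2=1, 3+2=5, 3+3=6
a = 11: 11+-2=9, 11+2=13, 11+3=14
Collecting distinct sums: A + B = {-5, -4, -1, 0, 1, 3, 4, 5, 6, 9, 13, 14}
|A + B| = 12

A + B = {-5, -4, -1, 0, 1, 3, 4, 5, 6, 9, 13, 14}


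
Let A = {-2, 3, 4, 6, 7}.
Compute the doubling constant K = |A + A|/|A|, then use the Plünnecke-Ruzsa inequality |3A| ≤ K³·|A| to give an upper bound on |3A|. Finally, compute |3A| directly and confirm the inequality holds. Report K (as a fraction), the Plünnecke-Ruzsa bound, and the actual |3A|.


|A| = 5.
Step 1: Compute A + A by enumerating all 25 pairs.
A + A = {-4, 1, 2, 4, 5, 6, 7, 8, 9, 10, 11, 12, 13, 14}, so |A + A| = 14.
Step 2: Doubling constant K = |A + A|/|A| = 14/5 = 14/5 ≈ 2.8000.
Step 3: Plünnecke-Ruzsa gives |3A| ≤ K³·|A| = (2.8000)³ · 5 ≈ 109.7600.
Step 4: Compute 3A = A + A + A directly by enumerating all triples (a,b,c) ∈ A³; |3A| = 23.
Step 5: Check 23 ≤ 109.7600? Yes ✓.

K = 14/5, Plünnecke-Ruzsa bound K³|A| ≈ 109.7600, |3A| = 23, inequality holds.


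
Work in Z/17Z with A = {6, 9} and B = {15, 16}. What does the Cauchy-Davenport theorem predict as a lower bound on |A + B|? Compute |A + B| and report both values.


Cauchy-Davenport: |A + B| ≥ min(p, |A| + |B| - 1) for A, B nonempty in Z/pZ.
|A| = 2, |B| = 2, p = 17.
CD lower bound = min(17, 2 + 2 - 1) = min(17, 3) = 3.
Compute A + B mod 17 directly:
a = 6: 6+15=4, 6+16=5
a = 9: 9+15=7, 9+16=8
A + B = {4, 5, 7, 8}, so |A + B| = 4.
Verify: 4 ≥ 3? Yes ✓.

CD lower bound = 3, actual |A + B| = 4.


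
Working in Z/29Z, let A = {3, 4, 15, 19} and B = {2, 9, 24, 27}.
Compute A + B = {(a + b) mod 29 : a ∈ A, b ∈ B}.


Work in Z/29Z: reduce every sum a + b modulo 29.
Enumerate all 16 pairs:
a = 3: 3+2=5, 3+9=12, 3+24=27, 3+27=1
a = 4: 4+2=6, 4+9=13, 4+24=28, 4+27=2
a = 15: 15+2=17, 15+9=24, 15+24=10, 15+27=13
a = 19: 19+2=21, 19+9=28, 19+24=14, 19+27=17
Distinct residues collected: {1, 2, 5, 6, 10, 12, 13, 14, 17, 21, 24, 27, 28}
|A + B| = 13 (out of 29 total residues).

A + B = {1, 2, 5, 6, 10, 12, 13, 14, 17, 21, 24, 27, 28}


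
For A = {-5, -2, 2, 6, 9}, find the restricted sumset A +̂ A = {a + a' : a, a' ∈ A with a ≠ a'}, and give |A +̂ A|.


Restricted sumset: A +̂ A = {a + a' : a ∈ A, a' ∈ A, a ≠ a'}.
Equivalently, take A + A and drop any sum 2a that is achievable ONLY as a + a for a ∈ A (i.e. sums representable only with equal summands).
Enumerate pairs (a, a') with a < a' (symmetric, so each unordered pair gives one sum; this covers all a ≠ a'):
  -5 + -2 = -7
  -5 + 2 = -3
  -5 + 6 = 1
  -5 + 9 = 4
  -2 + 2 = 0
  -2 + 6 = 4
  -2 + 9 = 7
  2 + 6 = 8
  2 + 9 = 11
  6 + 9 = 15
Collected distinct sums: {-7, -3, 0, 1, 4, 7, 8, 11, 15}
|A +̂ A| = 9
(Reference bound: |A +̂ A| ≥ 2|A| - 3 for |A| ≥ 2, with |A| = 5 giving ≥ 7.)

|A +̂ A| = 9


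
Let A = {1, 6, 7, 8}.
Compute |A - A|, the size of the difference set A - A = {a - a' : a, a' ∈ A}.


A - A = {a - a' : a, a' ∈ A}; |A| = 4.
Bounds: 2|A|-1 ≤ |A - A| ≤ |A|² - |A| + 1, i.e. 7 ≤ |A - A| ≤ 13.
Note: 0 ∈ A - A always (from a - a). The set is symmetric: if d ∈ A - A then -d ∈ A - A.
Enumerate nonzero differences d = a - a' with a > a' (then include -d):
Positive differences: {1, 2, 5, 6, 7}
Full difference set: {0} ∪ (positive diffs) ∪ (negative diffs).
|A - A| = 1 + 2·5 = 11 (matches direct enumeration: 11).

|A - A| = 11


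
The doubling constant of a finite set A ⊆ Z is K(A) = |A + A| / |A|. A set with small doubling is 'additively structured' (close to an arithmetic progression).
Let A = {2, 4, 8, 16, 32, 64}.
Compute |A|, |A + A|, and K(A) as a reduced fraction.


|A| = 6.
Compute A + A by enumerating all 36 pairs.
A + A = {4, 6, 8, 10, 12, 16, 18, 20, 24, 32, 34, 36, 40, 48, 64, 66, 68, 72, 80, 96, 128}, so |A + A| = 21.
K = |A + A| / |A| = 21/6 = 7/2 ≈ 3.5000.
Reference: AP of size 6 gives K = 11/6 ≈ 1.8333; a fully generic set of size 6 gives K ≈ 3.5000.

|A| = 6, |A + A| = 21, K = 21/6 = 7/2.


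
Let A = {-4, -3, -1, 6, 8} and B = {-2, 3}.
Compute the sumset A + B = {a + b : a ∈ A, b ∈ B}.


A + B = {a + b : a ∈ A, b ∈ B}.
Enumerate all |A|·|B| = 5·2 = 10 pairs (a, b) and collect distinct sums.
a = -4: -4+-2=-6, -4+3=-1
a = -3: -3+-2=-5, -3+3=0
a = -1: -1+-2=-3, -1+3=2
a = 6: 6+-2=4, 6+3=9
a = 8: 8+-2=6, 8+3=11
Collecting distinct sums: A + B = {-6, -5, -3, -1, 0, 2, 4, 6, 9, 11}
|A + B| = 10

A + B = {-6, -5, -3, -1, 0, 2, 4, 6, 9, 11}


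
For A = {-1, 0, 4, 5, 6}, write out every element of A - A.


A - A = {a - a' : a, a' ∈ A}.
Compute a - a' for each ordered pair (a, a'):
a = -1: -1--1=0, -1-0=-1, -1-4=-5, -1-5=-6, -1-6=-7
a = 0: 0--1=1, 0-0=0, 0-4=-4, 0-5=-5, 0-6=-6
a = 4: 4--1=5, 4-0=4, 4-4=0, 4-5=-1, 4-6=-2
a = 5: 5--1=6, 5-0=5, 5-4=1, 5-5=0, 5-6=-1
a = 6: 6--1=7, 6-0=6, 6-4=2, 6-5=1, 6-6=0
Collecting distinct values (and noting 0 appears from a-a):
A - A = {-7, -6, -5, -4, -2, -1, 0, 1, 2, 4, 5, 6, 7}
|A - A| = 13

A - A = {-7, -6, -5, -4, -2, -1, 0, 1, 2, 4, 5, 6, 7}


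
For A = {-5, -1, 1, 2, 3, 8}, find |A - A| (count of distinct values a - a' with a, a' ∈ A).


A - A = {a - a' : a, a' ∈ A}; |A| = 6.
Bounds: 2|A|-1 ≤ |A - A| ≤ |A|² - |A| + 1, i.e. 11 ≤ |A - A| ≤ 31.
Note: 0 ∈ A - A always (from a - a). The set is symmetric: if d ∈ A - A then -d ∈ A - A.
Enumerate nonzero differences d = a - a' with a > a' (then include -d):
Positive differences: {1, 2, 3, 4, 5, 6, 7, 8, 9, 13}
Full difference set: {0} ∪ (positive diffs) ∪ (negative diffs).
|A - A| = 1 + 2·10 = 21 (matches direct enumeration: 21).

|A - A| = 21


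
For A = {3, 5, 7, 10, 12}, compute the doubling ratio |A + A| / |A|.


|A| = 5.
Compute A + A by enumerating all 25 pairs.
A + A = {6, 8, 10, 12, 13, 14, 15, 17, 19, 20, 22, 24}, so |A + A| = 12.
K = |A + A| / |A| = 12/5 (already in lowest terms) ≈ 2.4000.
Reference: AP of size 5 gives K = 9/5 ≈ 1.8000; a fully generic set of size 5 gives K ≈ 3.0000.

|A| = 5, |A + A| = 12, K = 12/5.


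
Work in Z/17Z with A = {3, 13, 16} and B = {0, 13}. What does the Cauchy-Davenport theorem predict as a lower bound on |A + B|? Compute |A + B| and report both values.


Cauchy-Davenport: |A + B| ≥ min(p, |A| + |B| - 1) for A, B nonempty in Z/pZ.
|A| = 3, |B| = 2, p = 17.
CD lower bound = min(17, 3 + 2 - 1) = min(17, 4) = 4.
Compute A + B mod 17 directly:
a = 3: 3+0=3, 3+13=16
a = 13: 13+0=13, 13+13=9
a = 16: 16+0=16, 16+13=12
A + B = {3, 9, 12, 13, 16}, so |A + B| = 5.
Verify: 5 ≥ 4? Yes ✓.

CD lower bound = 4, actual |A + B| = 5.


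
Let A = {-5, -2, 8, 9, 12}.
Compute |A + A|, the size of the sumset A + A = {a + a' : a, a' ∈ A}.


A + A = {a + a' : a, a' ∈ A}; |A| = 5.
General bounds: 2|A| - 1 ≤ |A + A| ≤ |A|(|A|+1)/2, i.e. 9 ≤ |A + A| ≤ 15.
Lower bound 2|A|-1 is attained iff A is an arithmetic progression.
Enumerate sums a + a' for a ≤ a' (symmetric, so this suffices):
a = -5: -5+-5=-10, -5+-2=-7, -5+8=3, -5+9=4, -5+12=7
a = -2: -2+-2=-4, -2+8=6, -2+9=7, -2+12=10
a = 8: 8+8=16, 8+9=17, 8+12=20
a = 9: 9+9=18, 9+12=21
a = 12: 12+12=24
Distinct sums: {-10, -7, -4, 3, 4, 6, 7, 10, 16, 17, 18, 20, 21, 24}
|A + A| = 14

|A + A| = 14


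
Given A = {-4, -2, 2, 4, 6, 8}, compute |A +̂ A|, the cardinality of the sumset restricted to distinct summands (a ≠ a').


Restricted sumset: A +̂ A = {a + a' : a ∈ A, a' ∈ A, a ≠ a'}.
Equivalently, take A + A and drop any sum 2a that is achievable ONLY as a + a for a ∈ A (i.e. sums representable only with equal summands).
Enumerate pairs (a, a') with a < a' (symmetric, so each unordered pair gives one sum; this covers all a ≠ a'):
  -4 + -2 = -6
  -4 + 2 = -2
  -4 + 4 = 0
  -4 + 6 = 2
  -4 + 8 = 4
  -2 + 2 = 0
  -2 + 4 = 2
  -2 + 6 = 4
  -2 + 8 = 6
  2 + 4 = 6
  2 + 6 = 8
  2 + 8 = 10
  4 + 6 = 10
  4 + 8 = 12
  6 + 8 = 14
Collected distinct sums: {-6, -2, 0, 2, 4, 6, 8, 10, 12, 14}
|A +̂ A| = 10
(Reference bound: |A +̂ A| ≥ 2|A| - 3 for |A| ≥ 2, with |A| = 6 giving ≥ 9.)

|A +̂ A| = 10


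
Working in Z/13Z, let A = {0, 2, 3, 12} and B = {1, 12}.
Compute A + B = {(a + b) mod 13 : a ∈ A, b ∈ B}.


Work in Z/13Z: reduce every sum a + b modulo 13.
Enumerate all 8 pairs:
a = 0: 0+1=1, 0+12=12
a = 2: 2+1=3, 2+12=1
a = 3: 3+1=4, 3+12=2
a = 12: 12+1=0, 12+12=11
Distinct residues collected: {0, 1, 2, 3, 4, 11, 12}
|A + B| = 7 (out of 13 total residues).

A + B = {0, 1, 2, 3, 4, 11, 12}


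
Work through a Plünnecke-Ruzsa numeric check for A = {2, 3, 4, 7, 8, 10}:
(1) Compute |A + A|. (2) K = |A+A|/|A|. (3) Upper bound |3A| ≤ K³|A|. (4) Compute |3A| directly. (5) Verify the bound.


|A| = 6.
Step 1: Compute A + A by enumerating all 36 pairs.
A + A = {4, 5, 6, 7, 8, 9, 10, 11, 12, 13, 14, 15, 16, 17, 18, 20}, so |A + A| = 16.
Step 2: Doubling constant K = |A + A|/|A| = 16/6 = 16/6 ≈ 2.6667.
Step 3: Plünnecke-Ruzsa gives |3A| ≤ K³·|A| = (2.6667)³ · 6 ≈ 113.7778.
Step 4: Compute 3A = A + A + A directly by enumerating all triples (a,b,c) ∈ A³; |3A| = 24.
Step 5: Check 24 ≤ 113.7778? Yes ✓.

K = 16/6, Plünnecke-Ruzsa bound K³|A| ≈ 113.7778, |3A| = 24, inequality holds.


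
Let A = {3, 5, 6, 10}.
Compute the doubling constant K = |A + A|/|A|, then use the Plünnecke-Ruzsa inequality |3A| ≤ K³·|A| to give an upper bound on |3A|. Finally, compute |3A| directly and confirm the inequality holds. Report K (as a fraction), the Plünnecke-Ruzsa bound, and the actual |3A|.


|A| = 4.
Step 1: Compute A + A by enumerating all 16 pairs.
A + A = {6, 8, 9, 10, 11, 12, 13, 15, 16, 20}, so |A + A| = 10.
Step 2: Doubling constant K = |A + A|/|A| = 10/4 = 10/4 ≈ 2.5000.
Step 3: Plünnecke-Ruzsa gives |3A| ≤ K³·|A| = (2.5000)³ · 4 ≈ 62.5000.
Step 4: Compute 3A = A + A + A directly by enumerating all triples (a,b,c) ∈ A³; |3A| = 17.
Step 5: Check 17 ≤ 62.5000? Yes ✓.

K = 10/4, Plünnecke-Ruzsa bound K³|A| ≈ 62.5000, |3A| = 17, inequality holds.


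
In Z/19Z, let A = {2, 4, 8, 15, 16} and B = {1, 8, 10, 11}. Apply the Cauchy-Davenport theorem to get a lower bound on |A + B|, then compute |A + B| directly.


Cauchy-Davenport: |A + B| ≥ min(p, |A| + |B| - 1) for A, B nonempty in Z/pZ.
|A| = 5, |B| = 4, p = 19.
CD lower bound = min(19, 5 + 4 - 1) = min(19, 8) = 8.
Compute A + B mod 19 directly:
a = 2: 2+1=3, 2+8=10, 2+10=12, 2+11=13
a = 4: 4+1=5, 4+8=12, 4+10=14, 4+11=15
a = 8: 8+1=9, 8+8=16, 8+10=18, 8+11=0
a = 15: 15+1=16, 15+8=4, 15+10=6, 15+11=7
a = 16: 16+1=17, 16+8=5, 16+10=7, 16+11=8
A + B = {0, 3, 4, 5, 6, 7, 8, 9, 10, 12, 13, 14, 15, 16, 17, 18}, so |A + B| = 16.
Verify: 16 ≥ 8? Yes ✓.

CD lower bound = 8, actual |A + B| = 16.


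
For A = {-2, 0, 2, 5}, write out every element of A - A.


A - A = {a - a' : a, a' ∈ A}.
Compute a - a' for each ordered pair (a, a'):
a = -2: -2--2=0, -2-0=-2, -2-2=-4, -2-5=-7
a = 0: 0--2=2, 0-0=0, 0-2=-2, 0-5=-5
a = 2: 2--2=4, 2-0=2, 2-2=0, 2-5=-3
a = 5: 5--2=7, 5-0=5, 5-2=3, 5-5=0
Collecting distinct values (and noting 0 appears from a-a):
A - A = {-7, -5, -4, -3, -2, 0, 2, 3, 4, 5, 7}
|A - A| = 11

A - A = {-7, -5, -4, -3, -2, 0, 2, 3, 4, 5, 7}


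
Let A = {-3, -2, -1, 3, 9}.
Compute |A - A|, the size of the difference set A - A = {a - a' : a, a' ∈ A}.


A - A = {a - a' : a, a' ∈ A}; |A| = 5.
Bounds: 2|A|-1 ≤ |A - A| ≤ |A|² - |A| + 1, i.e. 9 ≤ |A - A| ≤ 21.
Note: 0 ∈ A - A always (from a - a). The set is symmetric: if d ∈ A - A then -d ∈ A - A.
Enumerate nonzero differences d = a - a' with a > a' (then include -d):
Positive differences: {1, 2, 4, 5, 6, 10, 11, 12}
Full difference set: {0} ∪ (positive diffs) ∪ (negative diffs).
|A - A| = 1 + 2·8 = 17 (matches direct enumeration: 17).

|A - A| = 17


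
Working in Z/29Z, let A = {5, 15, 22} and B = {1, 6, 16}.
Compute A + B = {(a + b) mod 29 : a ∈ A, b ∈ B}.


Work in Z/29Z: reduce every sum a + b modulo 29.
Enumerate all 9 pairs:
a = 5: 5+1=6, 5+6=11, 5+16=21
a = 15: 15+1=16, 15+6=21, 15+16=2
a = 22: 22+1=23, 22+6=28, 22+16=9
Distinct residues collected: {2, 6, 9, 11, 16, 21, 23, 28}
|A + B| = 8 (out of 29 total residues).

A + B = {2, 6, 9, 11, 16, 21, 23, 28}


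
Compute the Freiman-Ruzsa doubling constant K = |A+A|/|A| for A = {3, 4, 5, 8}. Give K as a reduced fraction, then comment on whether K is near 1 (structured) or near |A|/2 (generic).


|A| = 4.
Compute A + A by enumerating all 16 pairs.
A + A = {6, 7, 8, 9, 10, 11, 12, 13, 16}, so |A + A| = 9.
K = |A + A| / |A| = 9/4 (already in lowest terms) ≈ 2.2500.
Reference: AP of size 4 gives K = 7/4 ≈ 1.7500; a fully generic set of size 4 gives K ≈ 2.5000.

|A| = 4, |A + A| = 9, K = 9/4.


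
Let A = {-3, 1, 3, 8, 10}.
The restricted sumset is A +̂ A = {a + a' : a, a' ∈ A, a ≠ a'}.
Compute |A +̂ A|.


Restricted sumset: A +̂ A = {a + a' : a ∈ A, a' ∈ A, a ≠ a'}.
Equivalently, take A + A and drop any sum 2a that is achievable ONLY as a + a for a ∈ A (i.e. sums representable only with equal summands).
Enumerate pairs (a, a') with a < a' (symmetric, so each unordered pair gives one sum; this covers all a ≠ a'):
  -3 + 1 = -2
  -3 + 3 = 0
  -3 + 8 = 5
  -3 + 10 = 7
  1 + 3 = 4
  1 + 8 = 9
  1 + 10 = 11
  3 + 8 = 11
  3 + 10 = 13
  8 + 10 = 18
Collected distinct sums: {-2, 0, 4, 5, 7, 9, 11, 13, 18}
|A +̂ A| = 9
(Reference bound: |A +̂ A| ≥ 2|A| - 3 for |A| ≥ 2, with |A| = 5 giving ≥ 7.)

|A +̂ A| = 9


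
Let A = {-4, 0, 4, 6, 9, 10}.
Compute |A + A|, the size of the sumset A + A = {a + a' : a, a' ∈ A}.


A + A = {a + a' : a, a' ∈ A}; |A| = 6.
General bounds: 2|A| - 1 ≤ |A + A| ≤ |A|(|A|+1)/2, i.e. 11 ≤ |A + A| ≤ 21.
Lower bound 2|A|-1 is attained iff A is an arithmetic progression.
Enumerate sums a + a' for a ≤ a' (symmetric, so this suffices):
a = -4: -4+-4=-8, -4+0=-4, -4+4=0, -4+6=2, -4+9=5, -4+10=6
a = 0: 0+0=0, 0+4=4, 0+6=6, 0+9=9, 0+10=10
a = 4: 4+4=8, 4+6=10, 4+9=13, 4+10=14
a = 6: 6+6=12, 6+9=15, 6+10=16
a = 9: 9+9=18, 9+10=19
a = 10: 10+10=20
Distinct sums: {-8, -4, 0, 2, 4, 5, 6, 8, 9, 10, 12, 13, 14, 15, 16, 18, 19, 20}
|A + A| = 18

|A + A| = 18


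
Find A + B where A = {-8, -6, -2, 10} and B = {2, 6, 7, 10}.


A + B = {a + b : a ∈ A, b ∈ B}.
Enumerate all |A|·|B| = 4·4 = 16 pairs (a, b) and collect distinct sums.
a = -8: -8+2=-6, -8+6=-2, -8+7=-1, -8+10=2
a = -6: -6+2=-4, -6+6=0, -6+7=1, -6+10=4
a = -2: -2+2=0, -2+6=4, -2+7=5, -2+10=8
a = 10: 10+2=12, 10+6=16, 10+7=17, 10+10=20
Collecting distinct sums: A + B = {-6, -4, -2, -1, 0, 1, 2, 4, 5, 8, 12, 16, 17, 20}
|A + B| = 14

A + B = {-6, -4, -2, -1, 0, 1, 2, 4, 5, 8, 12, 16, 17, 20}


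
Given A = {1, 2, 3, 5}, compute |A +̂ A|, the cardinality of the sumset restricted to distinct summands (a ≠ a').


Restricted sumset: A +̂ A = {a + a' : a ∈ A, a' ∈ A, a ≠ a'}.
Equivalently, take A + A and drop any sum 2a that is achievable ONLY as a + a for a ∈ A (i.e. sums representable only with equal summands).
Enumerate pairs (a, a') with a < a' (symmetric, so each unordered pair gives one sum; this covers all a ≠ a'):
  1 + 2 = 3
  1 + 3 = 4
  1 + 5 = 6
  2 + 3 = 5
  2 + 5 = 7
  3 + 5 = 8
Collected distinct sums: {3, 4, 5, 6, 7, 8}
|A +̂ A| = 6
(Reference bound: |A +̂ A| ≥ 2|A| - 3 for |A| ≥ 2, with |A| = 4 giving ≥ 5.)

|A +̂ A| = 6


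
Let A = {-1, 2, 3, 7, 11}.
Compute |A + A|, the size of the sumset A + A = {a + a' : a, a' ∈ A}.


A + A = {a + a' : a, a' ∈ A}; |A| = 5.
General bounds: 2|A| - 1 ≤ |A + A| ≤ |A|(|A|+1)/2, i.e. 9 ≤ |A + A| ≤ 15.
Lower bound 2|A|-1 is attained iff A is an arithmetic progression.
Enumerate sums a + a' for a ≤ a' (symmetric, so this suffices):
a = -1: -1+-1=-2, -1+2=1, -1+3=2, -1+7=6, -1+11=10
a = 2: 2+2=4, 2+3=5, 2+7=9, 2+11=13
a = 3: 3+3=6, 3+7=10, 3+11=14
a = 7: 7+7=14, 7+11=18
a = 11: 11+11=22
Distinct sums: {-2, 1, 2, 4, 5, 6, 9, 10, 13, 14, 18, 22}
|A + A| = 12

|A + A| = 12


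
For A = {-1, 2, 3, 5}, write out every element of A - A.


A - A = {a - a' : a, a' ∈ A}.
Compute a - a' for each ordered pair (a, a'):
a = -1: -1--1=0, -1-2=-3, -1-3=-4, -1-5=-6
a = 2: 2--1=3, 2-2=0, 2-3=-1, 2-5=-3
a = 3: 3--1=4, 3-2=1, 3-3=0, 3-5=-2
a = 5: 5--1=6, 5-2=3, 5-3=2, 5-5=0
Collecting distinct values (and noting 0 appears from a-a):
A - A = {-6, -4, -3, -2, -1, 0, 1, 2, 3, 4, 6}
|A - A| = 11

A - A = {-6, -4, -3, -2, -1, 0, 1, 2, 3, 4, 6}


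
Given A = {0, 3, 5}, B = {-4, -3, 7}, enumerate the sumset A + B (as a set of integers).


A + B = {a + b : a ∈ A, b ∈ B}.
Enumerate all |A|·|B| = 3·3 = 9 pairs (a, b) and collect distinct sums.
a = 0: 0+-4=-4, 0+-3=-3, 0+7=7
a = 3: 3+-4=-1, 3+-3=0, 3+7=10
a = 5: 5+-4=1, 5+-3=2, 5+7=12
Collecting distinct sums: A + B = {-4, -3, -1, 0, 1, 2, 7, 10, 12}
|A + B| = 9

A + B = {-4, -3, -1, 0, 1, 2, 7, 10, 12}


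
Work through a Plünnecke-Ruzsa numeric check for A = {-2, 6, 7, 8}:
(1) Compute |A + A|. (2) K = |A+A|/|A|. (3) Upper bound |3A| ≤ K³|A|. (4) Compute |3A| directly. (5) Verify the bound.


|A| = 4.
Step 1: Compute A + A by enumerating all 16 pairs.
A + A = {-4, 4, 5, 6, 12, 13, 14, 15, 16}, so |A + A| = 9.
Step 2: Doubling constant K = |A + A|/|A| = 9/4 = 9/4 ≈ 2.2500.
Step 3: Plünnecke-Ruzsa gives |3A| ≤ K³·|A| = (2.2500)³ · 4 ≈ 45.5625.
Step 4: Compute 3A = A + A + A directly by enumerating all triples (a,b,c) ∈ A³; |3A| = 16.
Step 5: Check 16 ≤ 45.5625? Yes ✓.

K = 9/4, Plünnecke-Ruzsa bound K³|A| ≈ 45.5625, |3A| = 16, inequality holds.


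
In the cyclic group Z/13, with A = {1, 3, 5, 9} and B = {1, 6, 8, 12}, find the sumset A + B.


Work in Z/13Z: reduce every sum a + b modulo 13.
Enumerate all 16 pairs:
a = 1: 1+1=2, 1+6=7, 1+8=9, 1+12=0
a = 3: 3+1=4, 3+6=9, 3+8=11, 3+12=2
a = 5: 5+1=6, 5+6=11, 5+8=0, 5+12=4
a = 9: 9+1=10, 9+6=2, 9+8=4, 9+12=8
Distinct residues collected: {0, 2, 4, 6, 7, 8, 9, 10, 11}
|A + B| = 9 (out of 13 total residues).

A + B = {0, 2, 4, 6, 7, 8, 9, 10, 11}


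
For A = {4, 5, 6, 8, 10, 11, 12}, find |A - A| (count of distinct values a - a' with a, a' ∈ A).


A - A = {a - a' : a, a' ∈ A}; |A| = 7.
Bounds: 2|A|-1 ≤ |A - A| ≤ |A|² - |A| + 1, i.e. 13 ≤ |A - A| ≤ 43.
Note: 0 ∈ A - A always (from a - a). The set is symmetric: if d ∈ A - A then -d ∈ A - A.
Enumerate nonzero differences d = a - a' with a > a' (then include -d):
Positive differences: {1, 2, 3, 4, 5, 6, 7, 8}
Full difference set: {0} ∪ (positive diffs) ∪ (negative diffs).
|A - A| = 1 + 2·8 = 17 (matches direct enumeration: 17).

|A - A| = 17


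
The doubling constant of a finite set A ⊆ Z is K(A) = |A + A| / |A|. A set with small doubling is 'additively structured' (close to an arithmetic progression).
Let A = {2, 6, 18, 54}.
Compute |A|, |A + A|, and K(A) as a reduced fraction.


|A| = 4.
Compute A + A by enumerating all 16 pairs.
A + A = {4, 8, 12, 20, 24, 36, 56, 60, 72, 108}, so |A + A| = 10.
K = |A + A| / |A| = 10/4 = 5/2 ≈ 2.5000.
Reference: AP of size 4 gives K = 7/4 ≈ 1.7500; a fully generic set of size 4 gives K ≈ 2.5000.

|A| = 4, |A + A| = 10, K = 10/4 = 5/2.


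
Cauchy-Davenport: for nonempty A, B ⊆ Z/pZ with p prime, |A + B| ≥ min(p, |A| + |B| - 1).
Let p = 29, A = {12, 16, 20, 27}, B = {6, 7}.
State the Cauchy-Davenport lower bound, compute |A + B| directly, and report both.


Cauchy-Davenport: |A + B| ≥ min(p, |A| + |B| - 1) for A, B nonempty in Z/pZ.
|A| = 4, |B| = 2, p = 29.
CD lower bound = min(29, 4 + 2 - 1) = min(29, 5) = 5.
Compute A + B mod 29 directly:
a = 12: 12+6=18, 12+7=19
a = 16: 16+6=22, 16+7=23
a = 20: 20+6=26, 20+7=27
a = 27: 27+6=4, 27+7=5
A + B = {4, 5, 18, 19, 22, 23, 26, 27}, so |A + B| = 8.
Verify: 8 ≥ 5? Yes ✓.

CD lower bound = 5, actual |A + B| = 8.


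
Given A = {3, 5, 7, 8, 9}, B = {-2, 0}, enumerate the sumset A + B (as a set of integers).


A + B = {a + b : a ∈ A, b ∈ B}.
Enumerate all |A|·|B| = 5·2 = 10 pairs (a, b) and collect distinct sums.
a = 3: 3+-2=1, 3+0=3
a = 5: 5+-2=3, 5+0=5
a = 7: 7+-2=5, 7+0=7
a = 8: 8+-2=6, 8+0=8
a = 9: 9+-2=7, 9+0=9
Collecting distinct sums: A + B = {1, 3, 5, 6, 7, 8, 9}
|A + B| = 7

A + B = {1, 3, 5, 6, 7, 8, 9}


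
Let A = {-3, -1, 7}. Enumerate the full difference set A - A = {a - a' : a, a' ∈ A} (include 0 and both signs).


A - A = {a - a' : a, a' ∈ A}.
Compute a - a' for each ordered pair (a, a'):
a = -3: -3--3=0, -3--1=-2, -3-7=-10
a = -1: -1--3=2, -1--1=0, -1-7=-8
a = 7: 7--3=10, 7--1=8, 7-7=0
Collecting distinct values (and noting 0 appears from a-a):
A - A = {-10, -8, -2, 0, 2, 8, 10}
|A - A| = 7

A - A = {-10, -8, -2, 0, 2, 8, 10}


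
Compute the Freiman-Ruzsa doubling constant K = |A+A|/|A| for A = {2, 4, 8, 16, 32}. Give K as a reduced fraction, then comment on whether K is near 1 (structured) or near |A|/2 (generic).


|A| = 5.
Compute A + A by enumerating all 25 pairs.
A + A = {4, 6, 8, 10, 12, 16, 18, 20, 24, 32, 34, 36, 40, 48, 64}, so |A + A| = 15.
K = |A + A| / |A| = 15/5 = 3/1 ≈ 3.0000.
Reference: AP of size 5 gives K = 9/5 ≈ 1.8000; a fully generic set of size 5 gives K ≈ 3.0000.

|A| = 5, |A + A| = 15, K = 15/5 = 3/1.


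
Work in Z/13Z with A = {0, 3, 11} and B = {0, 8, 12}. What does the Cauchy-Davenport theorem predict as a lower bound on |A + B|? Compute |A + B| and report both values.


Cauchy-Davenport: |A + B| ≥ min(p, |A| + |B| - 1) for A, B nonempty in Z/pZ.
|A| = 3, |B| = 3, p = 13.
CD lower bound = min(13, 3 + 3 - 1) = min(13, 5) = 5.
Compute A + B mod 13 directly:
a = 0: 0+0=0, 0+8=8, 0+12=12
a = 3: 3+0=3, 3+8=11, 3+12=2
a = 11: 11+0=11, 11+8=6, 11+12=10
A + B = {0, 2, 3, 6, 8, 10, 11, 12}, so |A + B| = 8.
Verify: 8 ≥ 5? Yes ✓.

CD lower bound = 5, actual |A + B| = 8.


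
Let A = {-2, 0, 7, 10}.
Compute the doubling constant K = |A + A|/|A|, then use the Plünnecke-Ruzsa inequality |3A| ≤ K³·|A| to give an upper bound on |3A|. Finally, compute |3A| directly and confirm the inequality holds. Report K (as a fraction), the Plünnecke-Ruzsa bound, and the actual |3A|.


|A| = 4.
Step 1: Compute A + A by enumerating all 16 pairs.
A + A = {-4, -2, 0, 5, 7, 8, 10, 14, 17, 20}, so |A + A| = 10.
Step 2: Doubling constant K = |A + A|/|A| = 10/4 = 10/4 ≈ 2.5000.
Step 3: Plünnecke-Ruzsa gives |3A| ≤ K³·|A| = (2.5000)³ · 4 ≈ 62.5000.
Step 4: Compute 3A = A + A + A directly by enumerating all triples (a,b,c) ∈ A³; |3A| = 20.
Step 5: Check 20 ≤ 62.5000? Yes ✓.

K = 10/4, Plünnecke-Ruzsa bound K³|A| ≈ 62.5000, |3A| = 20, inequality holds.


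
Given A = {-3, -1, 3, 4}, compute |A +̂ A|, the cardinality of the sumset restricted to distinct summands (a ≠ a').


Restricted sumset: A +̂ A = {a + a' : a ∈ A, a' ∈ A, a ≠ a'}.
Equivalently, take A + A and drop any sum 2a that is achievable ONLY as a + a for a ∈ A (i.e. sums representable only with equal summands).
Enumerate pairs (a, a') with a < a' (symmetric, so each unordered pair gives one sum; this covers all a ≠ a'):
  -3 + -1 = -4
  -3 + 3 = 0
  -3 + 4 = 1
  -1 + 3 = 2
  -1 + 4 = 3
  3 + 4 = 7
Collected distinct sums: {-4, 0, 1, 2, 3, 7}
|A +̂ A| = 6
(Reference bound: |A +̂ A| ≥ 2|A| - 3 for |A| ≥ 2, with |A| = 4 giving ≥ 5.)

|A +̂ A| = 6


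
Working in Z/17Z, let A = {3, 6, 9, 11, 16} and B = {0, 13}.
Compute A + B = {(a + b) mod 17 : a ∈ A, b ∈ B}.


Work in Z/17Z: reduce every sum a + b modulo 17.
Enumerate all 10 pairs:
a = 3: 3+0=3, 3+13=16
a = 6: 6+0=6, 6+13=2
a = 9: 9+0=9, 9+13=5
a = 11: 11+0=11, 11+13=7
a = 16: 16+0=16, 16+13=12
Distinct residues collected: {2, 3, 5, 6, 7, 9, 11, 12, 16}
|A + B| = 9 (out of 17 total residues).

A + B = {2, 3, 5, 6, 7, 9, 11, 12, 16}


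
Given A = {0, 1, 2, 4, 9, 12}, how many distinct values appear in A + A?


A + A = {a + a' : a, a' ∈ A}; |A| = 6.
General bounds: 2|A| - 1 ≤ |A + A| ≤ |A|(|A|+1)/2, i.e. 11 ≤ |A + A| ≤ 21.
Lower bound 2|A|-1 is attained iff A is an arithmetic progression.
Enumerate sums a + a' for a ≤ a' (symmetric, so this suffices):
a = 0: 0+0=0, 0+1=1, 0+2=2, 0+4=4, 0+9=9, 0+12=12
a = 1: 1+1=2, 1+2=3, 1+4=5, 1+9=10, 1+12=13
a = 2: 2+2=4, 2+4=6, 2+9=11, 2+12=14
a = 4: 4+4=8, 4+9=13, 4+12=16
a = 9: 9+9=18, 9+12=21
a = 12: 12+12=24
Distinct sums: {0, 1, 2, 3, 4, 5, 6, 8, 9, 10, 11, 12, 13, 14, 16, 18, 21, 24}
|A + A| = 18

|A + A| = 18


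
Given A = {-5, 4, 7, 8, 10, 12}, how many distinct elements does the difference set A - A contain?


A - A = {a - a' : a, a' ∈ A}; |A| = 6.
Bounds: 2|A|-1 ≤ |A - A| ≤ |A|² - |A| + 1, i.e. 11 ≤ |A - A| ≤ 31.
Note: 0 ∈ A - A always (from a - a). The set is symmetric: if d ∈ A - A then -d ∈ A - A.
Enumerate nonzero differences d = a - a' with a > a' (then include -d):
Positive differences: {1, 2, 3, 4, 5, 6, 8, 9, 12, 13, 15, 17}
Full difference set: {0} ∪ (positive diffs) ∪ (negative diffs).
|A - A| = 1 + 2·12 = 25 (matches direct enumeration: 25).

|A - A| = 25


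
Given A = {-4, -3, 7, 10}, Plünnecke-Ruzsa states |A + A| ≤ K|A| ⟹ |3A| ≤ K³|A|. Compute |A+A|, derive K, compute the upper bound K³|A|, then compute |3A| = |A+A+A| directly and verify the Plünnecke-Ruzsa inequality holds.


|A| = 4.
Step 1: Compute A + A by enumerating all 16 pairs.
A + A = {-8, -7, -6, 3, 4, 6, 7, 14, 17, 20}, so |A + A| = 10.
Step 2: Doubling constant K = |A + A|/|A| = 10/4 = 10/4 ≈ 2.5000.
Step 3: Plünnecke-Ruzsa gives |3A| ≤ K³·|A| = (2.5000)³ · 4 ≈ 62.5000.
Step 4: Compute 3A = A + A + A directly by enumerating all triples (a,b,c) ∈ A³; |3A| = 20.
Step 5: Check 20 ≤ 62.5000? Yes ✓.

K = 10/4, Plünnecke-Ruzsa bound K³|A| ≈ 62.5000, |3A| = 20, inequality holds.


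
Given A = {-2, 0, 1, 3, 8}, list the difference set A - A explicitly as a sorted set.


A - A = {a - a' : a, a' ∈ A}.
Compute a - a' for each ordered pair (a, a'):
a = -2: -2--2=0, -2-0=-2, -2-1=-3, -2-3=-5, -2-8=-10
a = 0: 0--2=2, 0-0=0, 0-1=-1, 0-3=-3, 0-8=-8
a = 1: 1--2=3, 1-0=1, 1-1=0, 1-3=-2, 1-8=-7
a = 3: 3--2=5, 3-0=3, 3-1=2, 3-3=0, 3-8=-5
a = 8: 8--2=10, 8-0=8, 8-1=7, 8-3=5, 8-8=0
Collecting distinct values (and noting 0 appears from a-a):
A - A = {-10, -8, -7, -5, -3, -2, -1, 0, 1, 2, 3, 5, 7, 8, 10}
|A - A| = 15

A - A = {-10, -8, -7, -5, -3, -2, -1, 0, 1, 2, 3, 5, 7, 8, 10}


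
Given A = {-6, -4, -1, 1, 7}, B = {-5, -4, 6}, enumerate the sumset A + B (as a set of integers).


A + B = {a + b : a ∈ A, b ∈ B}.
Enumerate all |A|·|B| = 5·3 = 15 pairs (a, b) and collect distinct sums.
a = -6: -6+-5=-11, -6+-4=-10, -6+6=0
a = -4: -4+-5=-9, -4+-4=-8, -4+6=2
a = -1: -1+-5=-6, -1+-4=-5, -1+6=5
a = 1: 1+-5=-4, 1+-4=-3, 1+6=7
a = 7: 7+-5=2, 7+-4=3, 7+6=13
Collecting distinct sums: A + B = {-11, -10, -9, -8, -6, -5, -4, -3, 0, 2, 3, 5, 7, 13}
|A + B| = 14

A + B = {-11, -10, -9, -8, -6, -5, -4, -3, 0, 2, 3, 5, 7, 13}


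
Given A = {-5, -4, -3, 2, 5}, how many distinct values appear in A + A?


A + A = {a + a' : a, a' ∈ A}; |A| = 5.
General bounds: 2|A| - 1 ≤ |A + A| ≤ |A|(|A|+1)/2, i.e. 9 ≤ |A + A| ≤ 15.
Lower bound 2|A|-1 is attained iff A is an arithmetic progression.
Enumerate sums a + a' for a ≤ a' (symmetric, so this suffices):
a = -5: -5+-5=-10, -5+-4=-9, -5+-3=-8, -5+2=-3, -5+5=0
a = -4: -4+-4=-8, -4+-3=-7, -4+2=-2, -4+5=1
a = -3: -3+-3=-6, -3+2=-1, -3+5=2
a = 2: 2+2=4, 2+5=7
a = 5: 5+5=10
Distinct sums: {-10, -9, -8, -7, -6, -3, -2, -1, 0, 1, 2, 4, 7, 10}
|A + A| = 14

|A + A| = 14


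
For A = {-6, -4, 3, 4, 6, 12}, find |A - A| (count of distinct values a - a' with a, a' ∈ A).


A - A = {a - a' : a, a' ∈ A}; |A| = 6.
Bounds: 2|A|-1 ≤ |A - A| ≤ |A|² - |A| + 1, i.e. 11 ≤ |A - A| ≤ 31.
Note: 0 ∈ A - A always (from a - a). The set is symmetric: if d ∈ A - A then -d ∈ A - A.
Enumerate nonzero differences d = a - a' with a > a' (then include -d):
Positive differences: {1, 2, 3, 6, 7, 8, 9, 10, 12, 16, 18}
Full difference set: {0} ∪ (positive diffs) ∪ (negative diffs).
|A - A| = 1 + 2·11 = 23 (matches direct enumeration: 23).

|A - A| = 23


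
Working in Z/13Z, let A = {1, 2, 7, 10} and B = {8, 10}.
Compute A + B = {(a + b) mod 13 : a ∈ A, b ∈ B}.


Work in Z/13Z: reduce every sum a + b modulo 13.
Enumerate all 8 pairs:
a = 1: 1+8=9, 1+10=11
a = 2: 2+8=10, 2+10=12
a = 7: 7+8=2, 7+10=4
a = 10: 10+8=5, 10+10=7
Distinct residues collected: {2, 4, 5, 7, 9, 10, 11, 12}
|A + B| = 8 (out of 13 total residues).

A + B = {2, 4, 5, 7, 9, 10, 11, 12}


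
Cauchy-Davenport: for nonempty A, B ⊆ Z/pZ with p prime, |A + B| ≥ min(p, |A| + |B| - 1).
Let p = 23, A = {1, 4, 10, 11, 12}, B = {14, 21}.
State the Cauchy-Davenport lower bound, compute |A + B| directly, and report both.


Cauchy-Davenport: |A + B| ≥ min(p, |A| + |B| - 1) for A, B nonempty in Z/pZ.
|A| = 5, |B| = 2, p = 23.
CD lower bound = min(23, 5 + 2 - 1) = min(23, 6) = 6.
Compute A + B mod 23 directly:
a = 1: 1+14=15, 1+21=22
a = 4: 4+14=18, 4+21=2
a = 10: 10+14=1, 10+21=8
a = 11: 11+14=2, 11+21=9
a = 12: 12+14=3, 12+21=10
A + B = {1, 2, 3, 8, 9, 10, 15, 18, 22}, so |A + B| = 9.
Verify: 9 ≥ 6? Yes ✓.

CD lower bound = 6, actual |A + B| = 9.


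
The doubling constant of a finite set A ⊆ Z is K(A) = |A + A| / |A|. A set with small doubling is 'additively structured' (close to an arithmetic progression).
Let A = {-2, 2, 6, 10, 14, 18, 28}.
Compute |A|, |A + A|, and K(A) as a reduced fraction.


|A| = 7.
Compute A + A by enumerating all 49 pairs.
A + A = {-4, 0, 4, 8, 12, 16, 20, 24, 26, 28, 30, 32, 34, 36, 38, 42, 46, 56}, so |A + A| = 18.
K = |A + A| / |A| = 18/7 (already in lowest terms) ≈ 2.5714.
Reference: AP of size 7 gives K = 13/7 ≈ 1.8571; a fully generic set of size 7 gives K ≈ 4.0000.

|A| = 7, |A + A| = 18, K = 18/7.


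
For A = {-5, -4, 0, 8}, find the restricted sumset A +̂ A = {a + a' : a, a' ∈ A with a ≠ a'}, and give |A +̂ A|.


Restricted sumset: A +̂ A = {a + a' : a ∈ A, a' ∈ A, a ≠ a'}.
Equivalently, take A + A and drop any sum 2a that is achievable ONLY as a + a for a ∈ A (i.e. sums representable only with equal summands).
Enumerate pairs (a, a') with a < a' (symmetric, so each unordered pair gives one sum; this covers all a ≠ a'):
  -5 + -4 = -9
  -5 + 0 = -5
  -5 + 8 = 3
  -4 + 0 = -4
  -4 + 8 = 4
  0 + 8 = 8
Collected distinct sums: {-9, -5, -4, 3, 4, 8}
|A +̂ A| = 6
(Reference bound: |A +̂ A| ≥ 2|A| - 3 for |A| ≥ 2, with |A| = 4 giving ≥ 5.)

|A +̂ A| = 6


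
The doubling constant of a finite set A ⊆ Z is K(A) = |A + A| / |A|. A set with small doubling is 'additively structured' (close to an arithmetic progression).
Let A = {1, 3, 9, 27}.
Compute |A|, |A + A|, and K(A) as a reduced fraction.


|A| = 4.
Compute A + A by enumerating all 16 pairs.
A + A = {2, 4, 6, 10, 12, 18, 28, 30, 36, 54}, so |A + A| = 10.
K = |A + A| / |A| = 10/4 = 5/2 ≈ 2.5000.
Reference: AP of size 4 gives K = 7/4 ≈ 1.7500; a fully generic set of size 4 gives K ≈ 2.5000.

|A| = 4, |A + A| = 10, K = 10/4 = 5/2.


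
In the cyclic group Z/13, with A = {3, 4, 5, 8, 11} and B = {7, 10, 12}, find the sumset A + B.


Work in Z/13Z: reduce every sum a + b modulo 13.
Enumerate all 15 pairs:
a = 3: 3+7=10, 3+10=0, 3+12=2
a = 4: 4+7=11, 4+10=1, 4+12=3
a = 5: 5+7=12, 5+10=2, 5+12=4
a = 8: 8+7=2, 8+10=5, 8+12=7
a = 11: 11+7=5, 11+10=8, 11+12=10
Distinct residues collected: {0, 1, 2, 3, 4, 5, 7, 8, 10, 11, 12}
|A + B| = 11 (out of 13 total residues).

A + B = {0, 1, 2, 3, 4, 5, 7, 8, 10, 11, 12}


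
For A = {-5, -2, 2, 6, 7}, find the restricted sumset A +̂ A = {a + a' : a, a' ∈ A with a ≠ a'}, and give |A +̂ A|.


Restricted sumset: A +̂ A = {a + a' : a ∈ A, a' ∈ A, a ≠ a'}.
Equivalently, take A + A and drop any sum 2a that is achievable ONLY as a + a for a ∈ A (i.e. sums representable only with equal summands).
Enumerate pairs (a, a') with a < a' (symmetric, so each unordered pair gives one sum; this covers all a ≠ a'):
  -5 + -2 = -7
  -5 + 2 = -3
  -5 + 6 = 1
  -5 + 7 = 2
  -2 + 2 = 0
  -2 + 6 = 4
  -2 + 7 = 5
  2 + 6 = 8
  2 + 7 = 9
  6 + 7 = 13
Collected distinct sums: {-7, -3, 0, 1, 2, 4, 5, 8, 9, 13}
|A +̂ A| = 10
(Reference bound: |A +̂ A| ≥ 2|A| - 3 for |A| ≥ 2, with |A| = 5 giving ≥ 7.)

|A +̂ A| = 10


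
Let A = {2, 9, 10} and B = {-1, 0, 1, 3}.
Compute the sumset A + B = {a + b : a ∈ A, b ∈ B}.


A + B = {a + b : a ∈ A, b ∈ B}.
Enumerate all |A|·|B| = 3·4 = 12 pairs (a, b) and collect distinct sums.
a = 2: 2+-1=1, 2+0=2, 2+1=3, 2+3=5
a = 9: 9+-1=8, 9+0=9, 9+1=10, 9+3=12
a = 10: 10+-1=9, 10+0=10, 10+1=11, 10+3=13
Collecting distinct sums: A + B = {1, 2, 3, 5, 8, 9, 10, 11, 12, 13}
|A + B| = 10

A + B = {1, 2, 3, 5, 8, 9, 10, 11, 12, 13}


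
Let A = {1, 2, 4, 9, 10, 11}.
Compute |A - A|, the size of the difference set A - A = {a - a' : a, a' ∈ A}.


A - A = {a - a' : a, a' ∈ A}; |A| = 6.
Bounds: 2|A|-1 ≤ |A - A| ≤ |A|² - |A| + 1, i.e. 11 ≤ |A - A| ≤ 31.
Note: 0 ∈ A - A always (from a - a). The set is symmetric: if d ∈ A - A then -d ∈ A - A.
Enumerate nonzero differences d = a - a' with a > a' (then include -d):
Positive differences: {1, 2, 3, 5, 6, 7, 8, 9, 10}
Full difference set: {0} ∪ (positive diffs) ∪ (negative diffs).
|A - A| = 1 + 2·9 = 19 (matches direct enumeration: 19).

|A - A| = 19


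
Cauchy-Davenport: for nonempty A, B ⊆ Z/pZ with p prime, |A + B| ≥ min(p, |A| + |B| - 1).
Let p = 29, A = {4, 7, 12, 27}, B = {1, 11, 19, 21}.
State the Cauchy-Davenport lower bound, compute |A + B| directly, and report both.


Cauchy-Davenport: |A + B| ≥ min(p, |A| + |B| - 1) for A, B nonempty in Z/pZ.
|A| = 4, |B| = 4, p = 29.
CD lower bound = min(29, 4 + 4 - 1) = min(29, 7) = 7.
Compute A + B mod 29 directly:
a = 4: 4+1=5, 4+11=15, 4+19=23, 4+21=25
a = 7: 7+1=8, 7+11=18, 7+19=26, 7+21=28
a = 12: 12+1=13, 12+11=23, 12+19=2, 12+21=4
a = 27: 27+1=28, 27+11=9, 27+19=17, 27+21=19
A + B = {2, 4, 5, 8, 9, 13, 15, 17, 18, 19, 23, 25, 26, 28}, so |A + B| = 14.
Verify: 14 ≥ 7? Yes ✓.

CD lower bound = 7, actual |A + B| = 14.
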